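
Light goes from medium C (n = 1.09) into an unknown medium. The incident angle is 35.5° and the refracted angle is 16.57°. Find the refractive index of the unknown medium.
n₂ = n₁·sin θ₁ / sin θ₂ = 2.219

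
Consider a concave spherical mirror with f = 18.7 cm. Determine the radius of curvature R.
R = 2|f| = 37.4 cm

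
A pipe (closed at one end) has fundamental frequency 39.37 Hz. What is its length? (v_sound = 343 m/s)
L = v/(4f₁) = 2.178 m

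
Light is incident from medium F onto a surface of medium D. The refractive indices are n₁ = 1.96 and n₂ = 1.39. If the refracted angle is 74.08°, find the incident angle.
sin θ₁ = (n₂/n₁)·sin θ₂ → θ₁ = 43°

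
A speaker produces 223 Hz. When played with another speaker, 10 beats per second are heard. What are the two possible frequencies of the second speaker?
f₂ = 223 ± 10 Hz → 233 Hz or 213 Hz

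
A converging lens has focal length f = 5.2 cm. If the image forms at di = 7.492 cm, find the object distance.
1/do = 1/f − 1/di → do = 17 cm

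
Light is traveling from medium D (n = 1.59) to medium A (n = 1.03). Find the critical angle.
θc = arcsin(n₂/n₁) = 40.38°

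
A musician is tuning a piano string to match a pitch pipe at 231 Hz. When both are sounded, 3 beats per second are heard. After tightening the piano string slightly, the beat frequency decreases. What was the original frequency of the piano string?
228 Hz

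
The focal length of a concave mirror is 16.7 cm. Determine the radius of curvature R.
R = 2|f| = 33.4 cm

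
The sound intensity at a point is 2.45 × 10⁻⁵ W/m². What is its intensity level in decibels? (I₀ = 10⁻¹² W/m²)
β = 10·log₁₀(I/I₀) = 73.89 dB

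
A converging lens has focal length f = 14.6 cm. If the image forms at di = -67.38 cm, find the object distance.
1/do = 1/f − 1/di → do = 12 cm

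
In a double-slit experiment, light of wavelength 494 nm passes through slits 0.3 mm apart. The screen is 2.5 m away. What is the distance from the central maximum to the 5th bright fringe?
y = mλL/d = 20.58 mm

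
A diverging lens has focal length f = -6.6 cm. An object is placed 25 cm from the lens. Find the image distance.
1/di = 1/f − 1/do → di = -5.222 cm (virtual image)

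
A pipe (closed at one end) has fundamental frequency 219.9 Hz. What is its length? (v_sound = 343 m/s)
L = v/(4f₁) = 0.3899 m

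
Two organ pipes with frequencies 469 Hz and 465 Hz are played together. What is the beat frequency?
4 Hz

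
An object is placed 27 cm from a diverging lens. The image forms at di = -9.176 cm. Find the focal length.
1/f = 1/do + 1/di → f = -13.9 cm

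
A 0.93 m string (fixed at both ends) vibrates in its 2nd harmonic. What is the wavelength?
λₙ = 2L/n = 0.93 m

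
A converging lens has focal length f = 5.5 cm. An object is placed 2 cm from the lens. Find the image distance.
1/di = 1/f − 1/do → di = -3.143 cm (virtual image)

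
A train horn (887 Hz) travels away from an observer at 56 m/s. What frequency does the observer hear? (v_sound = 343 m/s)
f_obs = f·v/(v + v_s) = 762.5 Hz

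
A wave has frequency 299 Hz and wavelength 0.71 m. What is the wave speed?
v = fλ = 212.3 m/s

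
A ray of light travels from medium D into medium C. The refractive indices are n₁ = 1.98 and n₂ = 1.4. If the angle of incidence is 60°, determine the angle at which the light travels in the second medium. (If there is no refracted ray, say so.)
sin θ₂ = (n₁/n₂)·sin θ₁ = 1.225 > 1, so there is no refracted ray — the light undergoes total internal reflection.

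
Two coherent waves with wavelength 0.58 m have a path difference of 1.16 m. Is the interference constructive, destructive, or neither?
constructive — path difference = 2λ, a whole number of wavelengths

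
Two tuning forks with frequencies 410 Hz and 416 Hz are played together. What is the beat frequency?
6 Hz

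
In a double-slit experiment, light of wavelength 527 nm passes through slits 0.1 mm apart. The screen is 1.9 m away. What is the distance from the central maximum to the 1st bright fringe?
y = mλL/d = 10.01 mm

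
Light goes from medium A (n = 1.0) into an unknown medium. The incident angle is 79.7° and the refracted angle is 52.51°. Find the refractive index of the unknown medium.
n₂ = n₁·sin θ₁ / sin θ₂ = 1.24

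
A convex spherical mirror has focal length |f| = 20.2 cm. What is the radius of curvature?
R = 2|f| = 40.4 cm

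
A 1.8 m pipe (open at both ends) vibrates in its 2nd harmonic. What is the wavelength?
λₙ = 2L/n = 1.8 m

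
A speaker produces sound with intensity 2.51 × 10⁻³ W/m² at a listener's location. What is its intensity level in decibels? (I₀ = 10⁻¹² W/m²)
β = 10·log₁₀(I/I₀) = 94 dB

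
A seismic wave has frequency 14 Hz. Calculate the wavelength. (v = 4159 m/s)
λ = v/f = 297.1 m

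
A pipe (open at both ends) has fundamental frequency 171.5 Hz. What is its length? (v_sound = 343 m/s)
L = v/(2f₁) = 1 m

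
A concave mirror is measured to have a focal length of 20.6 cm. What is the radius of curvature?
R = 2|f| = 41.2 cm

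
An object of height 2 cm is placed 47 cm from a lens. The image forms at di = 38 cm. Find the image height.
hi = (-di/do) × ho = -1.617 cm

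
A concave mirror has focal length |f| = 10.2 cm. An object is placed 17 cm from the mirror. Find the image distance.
f = +10.2 cm (concave); 1/di = 1/f − 1/do → di = 25.5 cm (real image, in front of mirror)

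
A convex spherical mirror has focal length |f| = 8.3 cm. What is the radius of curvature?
R = 2|f| = 16.6 cm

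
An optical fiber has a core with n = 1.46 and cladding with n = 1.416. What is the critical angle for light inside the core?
θc = arcsin(n_cladding/n_core) = 75.9°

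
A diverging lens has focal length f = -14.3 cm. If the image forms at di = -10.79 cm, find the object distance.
1/do = 1/f − 1/di → do = 43.96 cm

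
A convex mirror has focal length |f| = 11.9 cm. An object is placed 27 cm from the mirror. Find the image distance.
f = −11.9 cm (convex); 1/di = 1/f − 1/do → di = -8.26 cm (virtual image, behind mirror)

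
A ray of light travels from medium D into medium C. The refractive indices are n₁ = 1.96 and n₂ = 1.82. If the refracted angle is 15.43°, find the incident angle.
sin θ₁ = (n₂/n₁)·sin θ₂ → θ₁ = 14.3°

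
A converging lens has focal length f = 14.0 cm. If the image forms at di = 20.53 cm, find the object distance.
1/do = 1/f − 1/di → do = 44.02 cm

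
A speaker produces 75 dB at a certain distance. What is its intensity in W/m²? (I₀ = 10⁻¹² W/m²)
I = I₀·10^(β/10) = 3.16 × 10⁻⁵ W/m²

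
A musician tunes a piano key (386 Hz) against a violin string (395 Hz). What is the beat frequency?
9 Hz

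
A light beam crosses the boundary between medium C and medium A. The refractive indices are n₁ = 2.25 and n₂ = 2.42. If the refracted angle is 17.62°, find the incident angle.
sin θ₁ = (n₂/n₁)·sin θ₂ → θ₁ = 19°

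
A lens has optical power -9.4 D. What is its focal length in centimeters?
f = 1/P = -10.64 cm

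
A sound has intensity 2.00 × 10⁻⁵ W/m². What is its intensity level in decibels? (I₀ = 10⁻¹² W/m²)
β = 10·log₁₀(I/I₀) = 73.01 dB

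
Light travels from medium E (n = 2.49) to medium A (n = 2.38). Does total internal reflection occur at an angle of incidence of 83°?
θc = arcsin(n₂/n₁) = 72.91°; 83° > θc, so yes — total internal reflection.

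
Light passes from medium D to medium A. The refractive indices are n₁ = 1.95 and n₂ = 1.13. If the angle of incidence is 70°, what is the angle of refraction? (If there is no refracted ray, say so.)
sin θ₂ = (n₁/n₂)·sin θ₁ = 1.622 > 1, so there is no refracted ray — the light undergoes total internal reflection.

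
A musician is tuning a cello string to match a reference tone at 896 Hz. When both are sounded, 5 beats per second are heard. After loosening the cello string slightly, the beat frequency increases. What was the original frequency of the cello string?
891 Hz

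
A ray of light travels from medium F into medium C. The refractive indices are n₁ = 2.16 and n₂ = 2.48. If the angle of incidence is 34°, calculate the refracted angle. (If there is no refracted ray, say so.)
sin θ₂ = (n₁/n₂)·sin θ₁ = 0.487 → θ₂ = 29.15°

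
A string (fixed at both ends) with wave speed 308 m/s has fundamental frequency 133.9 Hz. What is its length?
L = v/(2f₁) = 1.15 m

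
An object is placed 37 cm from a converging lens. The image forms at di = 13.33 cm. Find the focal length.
1/f = 1/do + 1/di → f = 9.8 cm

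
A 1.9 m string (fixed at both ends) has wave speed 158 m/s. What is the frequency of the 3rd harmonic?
fₙ = nv/(2L) = 124.7 Hz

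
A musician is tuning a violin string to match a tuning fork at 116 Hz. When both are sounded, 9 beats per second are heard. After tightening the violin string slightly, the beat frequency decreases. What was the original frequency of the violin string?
107 Hz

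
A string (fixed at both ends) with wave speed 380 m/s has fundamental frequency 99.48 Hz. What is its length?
L = v/(2f₁) = 1.91 m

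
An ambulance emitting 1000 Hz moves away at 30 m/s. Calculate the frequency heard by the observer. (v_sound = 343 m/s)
f_obs = f·v/(v + v_s) = 919.6 Hz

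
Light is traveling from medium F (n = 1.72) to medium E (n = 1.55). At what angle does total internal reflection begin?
θc = arcsin(n₂/n₁) = 64.31°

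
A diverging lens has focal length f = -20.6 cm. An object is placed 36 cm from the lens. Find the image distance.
1/di = 1/f − 1/do → di = -13.1 cm (virtual image)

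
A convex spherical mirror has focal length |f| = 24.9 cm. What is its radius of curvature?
R = 2|f| = 49.8 cm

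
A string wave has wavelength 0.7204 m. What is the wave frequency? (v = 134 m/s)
f = v/λ = 186 Hz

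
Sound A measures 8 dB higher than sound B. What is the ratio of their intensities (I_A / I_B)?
I_A/I_B = 10^(Δβ/10) = 6.31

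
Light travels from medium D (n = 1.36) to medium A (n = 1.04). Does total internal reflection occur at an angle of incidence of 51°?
θc = arcsin(n₂/n₁) = 49.88°; 51° > θc, so yes — total internal reflection.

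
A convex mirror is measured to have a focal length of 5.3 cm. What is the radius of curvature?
R = 2|f| = 10.6 cm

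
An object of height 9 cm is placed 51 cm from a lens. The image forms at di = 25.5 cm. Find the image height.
hi = (-di/do) × ho = -4.5 cm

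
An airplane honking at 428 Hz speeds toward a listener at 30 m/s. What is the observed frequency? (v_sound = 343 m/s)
f_obs = f·v/(v − v_s) = 469 Hz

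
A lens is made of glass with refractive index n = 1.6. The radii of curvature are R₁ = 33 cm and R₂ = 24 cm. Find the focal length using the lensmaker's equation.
1/f = (n − 1)(1/R₁ − 1/R₂) → f = -146.7 cm (diverging lens)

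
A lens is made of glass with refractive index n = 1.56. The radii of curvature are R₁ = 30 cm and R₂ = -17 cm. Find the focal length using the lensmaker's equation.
1/f = (n − 1)(1/R₁ − 1/R₂) → f = 19.38 cm (converging lens)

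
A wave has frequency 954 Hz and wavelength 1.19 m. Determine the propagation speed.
v = fλ = 1135 m/s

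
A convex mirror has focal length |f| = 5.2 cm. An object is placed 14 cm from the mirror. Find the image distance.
f = −5.2 cm (convex); 1/di = 1/f − 1/do → di = -3.792 cm (virtual image, behind mirror)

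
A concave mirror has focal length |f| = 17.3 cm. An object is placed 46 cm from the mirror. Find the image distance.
f = +17.3 cm (concave); 1/di = 1/f − 1/do → di = 27.73 cm (real image, in front of mirror)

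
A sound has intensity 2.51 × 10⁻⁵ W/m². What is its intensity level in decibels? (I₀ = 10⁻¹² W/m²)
β = 10·log₁₀(I/I₀) = 74 dB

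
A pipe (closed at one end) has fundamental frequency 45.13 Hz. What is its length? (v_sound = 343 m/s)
L = v/(4f₁) = 1.9 m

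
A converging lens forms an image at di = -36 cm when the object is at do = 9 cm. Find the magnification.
M = −di/do = 4 (upright image)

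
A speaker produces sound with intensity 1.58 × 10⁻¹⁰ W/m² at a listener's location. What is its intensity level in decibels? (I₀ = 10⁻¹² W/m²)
β = 10·log₁₀(I/I₀) = 21.99 dB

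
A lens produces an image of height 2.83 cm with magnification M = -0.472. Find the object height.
ho = |hi|/|M| = 5.996 cm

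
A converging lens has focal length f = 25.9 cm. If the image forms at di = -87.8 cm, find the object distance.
1/do = 1/f − 1/di → do = 20 cm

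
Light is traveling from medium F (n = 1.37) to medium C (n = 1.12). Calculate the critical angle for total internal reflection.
θc = arcsin(n₂/n₁) = 54.84°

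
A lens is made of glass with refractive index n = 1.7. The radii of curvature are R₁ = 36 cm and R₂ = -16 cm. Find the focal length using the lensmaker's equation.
1/f = (n − 1)(1/R₁ − 1/R₂) → f = 15.82 cm (converging lens)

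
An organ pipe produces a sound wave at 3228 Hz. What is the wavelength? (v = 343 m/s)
λ = v/f = 0.1063 m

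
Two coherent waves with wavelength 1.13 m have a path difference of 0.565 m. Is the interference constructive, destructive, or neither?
destructive — path difference = 0.5λ, an odd multiple of λ/2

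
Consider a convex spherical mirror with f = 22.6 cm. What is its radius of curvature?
R = 2|f| = 45.2 cm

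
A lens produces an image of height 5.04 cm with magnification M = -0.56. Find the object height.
ho = |hi|/|M| = 9 cm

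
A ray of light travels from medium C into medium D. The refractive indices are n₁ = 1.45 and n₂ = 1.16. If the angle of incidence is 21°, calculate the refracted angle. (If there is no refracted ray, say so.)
sin θ₂ = (n₁/n₂)·sin θ₁ = 0.448 → θ₂ = 26.61°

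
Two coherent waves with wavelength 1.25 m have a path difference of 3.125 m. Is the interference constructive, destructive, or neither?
destructive — path difference = 2.5λ, an odd multiple of λ/2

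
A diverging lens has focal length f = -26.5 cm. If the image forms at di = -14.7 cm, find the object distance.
1/do = 1/f − 1/di → do = 33.01 cm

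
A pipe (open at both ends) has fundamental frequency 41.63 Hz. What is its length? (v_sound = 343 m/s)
L = v/(2f₁) = 4.12 m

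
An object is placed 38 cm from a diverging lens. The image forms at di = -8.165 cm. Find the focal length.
1/f = 1/do + 1/di → f = -10.4 cm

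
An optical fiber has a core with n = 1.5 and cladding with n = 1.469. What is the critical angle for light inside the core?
θc = arcsin(n_cladding/n_core) = 78.33°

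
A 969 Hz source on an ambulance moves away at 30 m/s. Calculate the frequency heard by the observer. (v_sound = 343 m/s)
f_obs = f·v/(v + v_s) = 891.1 Hz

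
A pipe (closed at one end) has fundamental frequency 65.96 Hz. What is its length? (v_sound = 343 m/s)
L = v/(4f₁) = 1.3 m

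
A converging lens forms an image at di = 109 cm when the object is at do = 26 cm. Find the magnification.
M = −di/do = -4.192 (inverted image)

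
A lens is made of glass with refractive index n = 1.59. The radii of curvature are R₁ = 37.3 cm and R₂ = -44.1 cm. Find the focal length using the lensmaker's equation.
1/f = (n − 1)(1/R₁ − 1/R₂) → f = 34.25 cm (converging lens)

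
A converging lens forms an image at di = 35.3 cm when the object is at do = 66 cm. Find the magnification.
M = −di/do = -0.5348 (inverted image)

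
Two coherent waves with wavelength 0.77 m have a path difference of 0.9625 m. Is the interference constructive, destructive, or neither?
neither (partial) — path difference = 1.25λ, neither a whole number of wavelengths nor an odd multiple of λ/2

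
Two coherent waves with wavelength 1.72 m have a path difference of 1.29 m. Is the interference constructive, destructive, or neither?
neither (partial) — path difference = 0.75λ, neither a whole number of wavelengths nor an odd multiple of λ/2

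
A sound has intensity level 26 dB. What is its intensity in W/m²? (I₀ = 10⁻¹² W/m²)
I = I₀·10^(β/10) = 3.98 × 10⁻¹⁰ W/m²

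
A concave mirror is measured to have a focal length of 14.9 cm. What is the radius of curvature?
R = 2|f| = 29.8 cm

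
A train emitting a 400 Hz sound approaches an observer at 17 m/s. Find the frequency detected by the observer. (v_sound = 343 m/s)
f_obs = f·v/(v − v_s) = 420.9 Hz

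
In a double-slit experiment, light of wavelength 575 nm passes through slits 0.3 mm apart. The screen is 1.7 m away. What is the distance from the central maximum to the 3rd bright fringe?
y = mλL/d = 9.775 mm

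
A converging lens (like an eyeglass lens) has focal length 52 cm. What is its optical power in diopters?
P = 1/f = 1.923 D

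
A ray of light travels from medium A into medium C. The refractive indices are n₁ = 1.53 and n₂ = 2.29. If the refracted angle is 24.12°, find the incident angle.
sin θ₁ = (n₂/n₁)·sin θ₂ → θ₁ = 37.71°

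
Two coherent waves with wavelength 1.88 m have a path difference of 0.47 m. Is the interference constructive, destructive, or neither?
neither (partial) — path difference = 0.25λ, neither a whole number of wavelengths nor an odd multiple of λ/2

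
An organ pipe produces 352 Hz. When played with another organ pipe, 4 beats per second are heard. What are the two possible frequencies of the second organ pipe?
f₂ = 352 ± 4 Hz → 356 Hz or 348 Hz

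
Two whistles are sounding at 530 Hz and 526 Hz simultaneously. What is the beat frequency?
4 Hz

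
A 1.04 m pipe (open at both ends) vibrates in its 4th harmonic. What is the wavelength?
λₙ = 2L/n = 0.52 m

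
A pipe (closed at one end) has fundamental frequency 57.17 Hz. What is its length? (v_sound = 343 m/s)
L = v/(4f₁) = 1.5 m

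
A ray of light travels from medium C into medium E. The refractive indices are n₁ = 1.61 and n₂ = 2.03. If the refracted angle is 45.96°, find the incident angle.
sin θ₁ = (n₂/n₁)·sin θ₂ → θ₁ = 65.01°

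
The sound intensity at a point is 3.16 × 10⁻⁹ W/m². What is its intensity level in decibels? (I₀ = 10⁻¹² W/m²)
β = 10·log₁₀(I/I₀) = 35 dB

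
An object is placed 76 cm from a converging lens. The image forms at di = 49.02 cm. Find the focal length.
1/f = 1/do + 1/di → f = 29.8 cm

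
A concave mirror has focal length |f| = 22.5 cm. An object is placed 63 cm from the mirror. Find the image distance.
f = +22.5 cm (concave); 1/di = 1/f − 1/do → di = 35 cm (real image, in front of mirror)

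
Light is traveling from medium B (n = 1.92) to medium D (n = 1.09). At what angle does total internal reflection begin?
θc = arcsin(n₂/n₁) = 34.59°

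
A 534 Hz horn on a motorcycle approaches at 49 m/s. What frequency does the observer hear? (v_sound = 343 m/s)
f_obs = f·v/(v − v_s) = 623 Hz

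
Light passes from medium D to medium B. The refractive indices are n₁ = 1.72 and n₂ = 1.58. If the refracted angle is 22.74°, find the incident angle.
sin θ₁ = (n₂/n₁)·sin θ₂ → θ₁ = 20.8°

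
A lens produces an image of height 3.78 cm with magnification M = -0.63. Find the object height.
ho = |hi|/|M| = 6 cm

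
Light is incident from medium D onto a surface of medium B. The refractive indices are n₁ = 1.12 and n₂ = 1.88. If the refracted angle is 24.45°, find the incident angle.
sin θ₁ = (n₂/n₁)·sin θ₂ → θ₁ = 44.01°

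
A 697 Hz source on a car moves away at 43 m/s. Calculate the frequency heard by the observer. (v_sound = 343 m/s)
f_obs = f·v/(v + v_s) = 619.4 Hz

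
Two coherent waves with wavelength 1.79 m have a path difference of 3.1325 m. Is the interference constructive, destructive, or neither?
neither (partial) — path difference = 1.75λ, neither a whole number of wavelengths nor an odd multiple of λ/2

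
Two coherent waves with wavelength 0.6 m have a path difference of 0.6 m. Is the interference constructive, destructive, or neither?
constructive — path difference = 1λ, a whole number of wavelengths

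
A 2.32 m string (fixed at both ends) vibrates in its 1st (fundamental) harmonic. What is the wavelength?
λₙ = 2L/n = 4.64 m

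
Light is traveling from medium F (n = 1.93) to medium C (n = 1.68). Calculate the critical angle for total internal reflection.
θc = arcsin(n₂/n₁) = 60.51°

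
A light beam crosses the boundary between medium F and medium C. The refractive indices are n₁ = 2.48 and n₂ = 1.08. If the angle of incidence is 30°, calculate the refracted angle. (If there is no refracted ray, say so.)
sin θ₂ = (n₁/n₂)·sin θ₁ = 1.148 > 1, so there is no refracted ray — the light undergoes total internal reflection.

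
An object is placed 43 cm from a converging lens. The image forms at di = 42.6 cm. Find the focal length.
1/f = 1/do + 1/di → f = 21.4 cm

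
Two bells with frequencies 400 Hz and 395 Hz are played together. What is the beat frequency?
5 Hz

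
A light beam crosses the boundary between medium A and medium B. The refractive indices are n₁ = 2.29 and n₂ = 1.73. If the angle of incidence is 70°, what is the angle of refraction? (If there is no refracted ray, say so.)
sin θ₂ = (n₁/n₂)·sin θ₁ = 1.244 > 1, so there is no refracted ray — the light undergoes total internal reflection.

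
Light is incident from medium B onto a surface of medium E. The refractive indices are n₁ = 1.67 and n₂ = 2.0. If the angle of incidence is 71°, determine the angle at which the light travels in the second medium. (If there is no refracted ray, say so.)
sin θ₂ = (n₁/n₂)·sin θ₁ = 0.7895 → θ₂ = 52.14°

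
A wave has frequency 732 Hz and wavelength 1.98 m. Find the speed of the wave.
v = fλ = 1449 m/s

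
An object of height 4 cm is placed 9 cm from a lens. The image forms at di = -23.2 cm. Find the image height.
hi = (-di/do) × ho = 10.31 cm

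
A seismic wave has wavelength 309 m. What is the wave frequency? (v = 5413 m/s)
f = v/λ = 17.52 Hz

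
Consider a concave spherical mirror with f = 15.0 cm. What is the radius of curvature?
R = 2|f| = 30 cm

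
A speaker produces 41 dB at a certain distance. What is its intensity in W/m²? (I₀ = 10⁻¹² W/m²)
I = I₀·10^(β/10) = 1.26 × 10⁻⁸ W/m²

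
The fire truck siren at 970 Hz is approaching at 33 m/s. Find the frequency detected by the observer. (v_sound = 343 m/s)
f_obs = f·v/(v − v_s) = 1073 Hz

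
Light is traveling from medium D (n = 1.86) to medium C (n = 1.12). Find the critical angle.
θc = arcsin(n₂/n₁) = 37.02°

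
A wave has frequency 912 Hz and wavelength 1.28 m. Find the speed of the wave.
v = fλ = 1167 m/s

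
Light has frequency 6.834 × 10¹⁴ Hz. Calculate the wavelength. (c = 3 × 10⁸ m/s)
λ = c/f = 439 nm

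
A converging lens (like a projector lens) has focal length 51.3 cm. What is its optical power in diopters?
P = 1/f = 1.949 D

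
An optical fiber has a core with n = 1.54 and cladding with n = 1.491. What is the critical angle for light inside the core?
θc = arcsin(n_cladding/n_core) = 75.51°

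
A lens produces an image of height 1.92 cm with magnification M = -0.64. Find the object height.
ho = |hi|/|M| = 3 cm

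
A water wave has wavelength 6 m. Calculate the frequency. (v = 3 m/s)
f = v/λ = 0.5 Hz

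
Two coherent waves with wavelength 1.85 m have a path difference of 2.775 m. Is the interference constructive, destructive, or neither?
destructive — path difference = 1.5λ, an odd multiple of λ/2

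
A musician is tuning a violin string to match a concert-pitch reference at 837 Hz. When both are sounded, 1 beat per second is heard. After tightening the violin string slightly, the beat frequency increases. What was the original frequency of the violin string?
838 Hz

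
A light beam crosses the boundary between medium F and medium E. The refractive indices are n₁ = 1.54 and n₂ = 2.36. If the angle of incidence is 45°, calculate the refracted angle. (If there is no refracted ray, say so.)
sin θ₂ = (n₁/n₂)·sin θ₁ = 0.4614 → θ₂ = 27.48°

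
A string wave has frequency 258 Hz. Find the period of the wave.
T = 1/f = 0.003876 s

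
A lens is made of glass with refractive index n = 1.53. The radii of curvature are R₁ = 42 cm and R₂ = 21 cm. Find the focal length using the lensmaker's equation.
1/f = (n − 1)(1/R₁ − 1/R₂) → f = -79.25 cm (diverging lens)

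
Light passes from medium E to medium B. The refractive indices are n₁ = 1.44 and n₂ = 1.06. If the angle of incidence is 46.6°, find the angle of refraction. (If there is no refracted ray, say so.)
sin θ₂ = (n₁/n₂)·sin θ₁ = 0.987 → θ₂ = 80.77°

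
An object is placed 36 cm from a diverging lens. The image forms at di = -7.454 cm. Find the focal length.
1/f = 1/do + 1/di → f = -9.4 cm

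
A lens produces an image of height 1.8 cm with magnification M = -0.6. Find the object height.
ho = |hi|/|M| = 3 cm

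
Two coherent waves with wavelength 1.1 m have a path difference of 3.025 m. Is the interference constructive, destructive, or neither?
neither (partial) — path difference = 2.75λ, neither a whole number of wavelengths nor an odd multiple of λ/2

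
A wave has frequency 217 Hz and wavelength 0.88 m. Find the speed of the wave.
v = fλ = 191 m/s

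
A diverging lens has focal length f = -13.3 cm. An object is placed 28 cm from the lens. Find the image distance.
1/di = 1/f − 1/do → di = -9.017 cm (virtual image)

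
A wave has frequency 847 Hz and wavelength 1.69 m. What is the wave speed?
v = fλ = 1431 m/s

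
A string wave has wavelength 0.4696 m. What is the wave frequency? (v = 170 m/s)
f = v/λ = 362 Hz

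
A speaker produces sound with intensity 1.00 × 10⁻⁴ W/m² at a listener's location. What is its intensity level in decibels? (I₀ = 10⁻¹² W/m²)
β = 10·log₁₀(I/I₀) = 80 dB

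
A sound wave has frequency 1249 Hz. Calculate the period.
T = 1/f = 8.006 × 10⁻⁴ s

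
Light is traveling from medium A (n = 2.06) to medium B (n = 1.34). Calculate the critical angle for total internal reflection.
θc = arcsin(n₂/n₁) = 40.58°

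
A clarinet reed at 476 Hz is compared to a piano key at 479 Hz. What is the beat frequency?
3 Hz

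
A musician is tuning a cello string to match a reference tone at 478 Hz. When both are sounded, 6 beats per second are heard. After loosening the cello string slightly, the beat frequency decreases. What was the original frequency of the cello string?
484 Hz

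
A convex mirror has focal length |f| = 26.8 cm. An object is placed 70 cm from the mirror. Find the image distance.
f = −26.8 cm (convex); 1/di = 1/f − 1/do → di = -19.38 cm (virtual image, behind mirror)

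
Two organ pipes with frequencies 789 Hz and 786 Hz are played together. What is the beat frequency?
3 Hz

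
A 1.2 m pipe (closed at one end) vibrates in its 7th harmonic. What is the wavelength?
λₙ = 4L/n = 0.6857 m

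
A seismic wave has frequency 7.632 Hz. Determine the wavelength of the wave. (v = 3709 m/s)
λ = v/f = 486 m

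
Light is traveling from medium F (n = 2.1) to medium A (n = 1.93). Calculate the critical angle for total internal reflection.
θc = arcsin(n₂/n₁) = 66.79°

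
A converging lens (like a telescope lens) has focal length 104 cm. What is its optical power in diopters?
P = 1/f = 0.9615 D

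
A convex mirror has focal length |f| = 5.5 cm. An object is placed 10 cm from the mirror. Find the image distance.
f = −5.5 cm (convex); 1/di = 1/f − 1/do → di = -3.548 cm (virtual image, behind mirror)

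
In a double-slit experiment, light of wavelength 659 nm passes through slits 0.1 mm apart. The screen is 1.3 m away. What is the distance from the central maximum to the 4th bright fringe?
y = mλL/d = 34.27 mm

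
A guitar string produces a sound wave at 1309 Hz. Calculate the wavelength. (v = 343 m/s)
λ = v/f = 0.262 m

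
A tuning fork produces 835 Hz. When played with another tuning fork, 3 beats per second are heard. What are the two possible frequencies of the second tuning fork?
f₂ = 835 ± 3 Hz → 838 Hz or 832 Hz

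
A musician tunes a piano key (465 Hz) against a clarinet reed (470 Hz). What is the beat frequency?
5 Hz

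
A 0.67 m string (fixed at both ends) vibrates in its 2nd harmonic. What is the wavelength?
λₙ = 2L/n = 0.67 m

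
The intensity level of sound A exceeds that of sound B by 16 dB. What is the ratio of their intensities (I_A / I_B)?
I_A/I_B = 10^(Δβ/10) = 39.81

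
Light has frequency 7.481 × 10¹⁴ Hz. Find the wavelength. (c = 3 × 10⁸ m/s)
λ = c/f = 401 nm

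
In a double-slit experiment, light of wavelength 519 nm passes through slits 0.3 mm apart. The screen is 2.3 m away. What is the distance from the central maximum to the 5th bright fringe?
y = mλL/d = 19.89 mm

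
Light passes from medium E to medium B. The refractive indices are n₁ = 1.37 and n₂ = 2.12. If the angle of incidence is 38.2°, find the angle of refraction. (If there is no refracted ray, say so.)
sin θ₂ = (n₁/n₂)·sin θ₁ = 0.3996 → θ₂ = 23.56°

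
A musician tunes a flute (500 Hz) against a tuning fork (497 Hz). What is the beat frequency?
3 Hz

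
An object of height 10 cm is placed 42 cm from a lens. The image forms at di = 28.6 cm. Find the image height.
hi = (-di/do) × ho = -6.81 cm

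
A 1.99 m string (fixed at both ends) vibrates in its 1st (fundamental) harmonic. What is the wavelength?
λₙ = 2L/n = 3.98 m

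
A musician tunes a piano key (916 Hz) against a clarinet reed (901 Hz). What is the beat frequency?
15 Hz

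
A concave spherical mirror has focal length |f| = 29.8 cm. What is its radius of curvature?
R = 2|f| = 59.6 cm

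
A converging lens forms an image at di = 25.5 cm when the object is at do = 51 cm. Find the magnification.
M = −di/do = -0.5 (inverted image)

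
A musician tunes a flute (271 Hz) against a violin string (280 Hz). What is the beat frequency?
9 Hz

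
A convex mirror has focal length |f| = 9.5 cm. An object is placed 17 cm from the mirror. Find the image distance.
f = −9.5 cm (convex); 1/di = 1/f − 1/do → di = -6.094 cm (virtual image, behind mirror)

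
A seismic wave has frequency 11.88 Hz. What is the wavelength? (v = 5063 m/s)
λ = v/f = 426.2 m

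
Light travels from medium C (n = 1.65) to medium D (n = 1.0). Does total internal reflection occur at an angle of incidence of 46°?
θc = arcsin(n₂/n₁) = 37.31°; 46° > θc, so yes — total internal reflection.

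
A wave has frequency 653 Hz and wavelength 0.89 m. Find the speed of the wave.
v = fλ = 581.2 m/s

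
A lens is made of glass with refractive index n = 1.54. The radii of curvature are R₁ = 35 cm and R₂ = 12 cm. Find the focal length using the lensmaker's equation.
1/f = (n − 1)(1/R₁ − 1/R₂) → f = -33.82 cm (diverging lens)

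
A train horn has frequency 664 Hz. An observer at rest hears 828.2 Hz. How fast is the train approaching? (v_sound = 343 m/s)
v_s = v·(1 − f/f_obs) = 68 m/s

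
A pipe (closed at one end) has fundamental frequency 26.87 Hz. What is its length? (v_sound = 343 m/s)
L = v/(4f₁) = 3.191 m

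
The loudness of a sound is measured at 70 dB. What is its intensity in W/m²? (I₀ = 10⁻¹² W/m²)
I = I₀·10^(β/10) = 1.00 × 10⁻⁵ W/m²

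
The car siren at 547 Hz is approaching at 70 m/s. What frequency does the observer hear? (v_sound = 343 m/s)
f_obs = f·v/(v − v_s) = 687.3 Hz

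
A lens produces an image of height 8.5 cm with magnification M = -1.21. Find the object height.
ho = |hi|/|M| = 7.025 cm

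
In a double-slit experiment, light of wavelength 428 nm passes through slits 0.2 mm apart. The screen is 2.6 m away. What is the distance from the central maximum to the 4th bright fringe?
y = mλL/d = 22.26 mm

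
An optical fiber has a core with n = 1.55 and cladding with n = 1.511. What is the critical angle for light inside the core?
θc = arcsin(n_cladding/n_core) = 77.12°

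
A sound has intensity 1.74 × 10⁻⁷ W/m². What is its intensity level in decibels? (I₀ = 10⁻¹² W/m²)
β = 10·log₁₀(I/I₀) = 52.41 dB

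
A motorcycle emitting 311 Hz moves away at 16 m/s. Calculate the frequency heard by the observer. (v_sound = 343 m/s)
f_obs = f·v/(v + v_s) = 297.1 Hz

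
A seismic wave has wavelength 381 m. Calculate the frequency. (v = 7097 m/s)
f = v/λ = 18.63 Hz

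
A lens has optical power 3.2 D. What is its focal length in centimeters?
f = 1/P = 31.25 cm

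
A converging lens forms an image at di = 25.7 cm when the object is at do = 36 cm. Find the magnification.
M = −di/do = -0.7139 (inverted image)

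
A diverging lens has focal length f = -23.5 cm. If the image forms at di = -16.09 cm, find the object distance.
1/do = 1/f − 1/di → do = 51.03 cm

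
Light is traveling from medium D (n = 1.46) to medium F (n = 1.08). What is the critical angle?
θc = arcsin(n₂/n₁) = 47.71°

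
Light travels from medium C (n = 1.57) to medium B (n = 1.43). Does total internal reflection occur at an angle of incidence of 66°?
θc = arcsin(n₂/n₁) = 65.62°; 66° > θc, so yes — total internal reflection.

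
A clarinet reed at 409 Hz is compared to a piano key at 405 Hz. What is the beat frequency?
4 Hz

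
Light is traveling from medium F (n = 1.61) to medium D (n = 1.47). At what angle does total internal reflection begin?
θc = arcsin(n₂/n₁) = 65.93°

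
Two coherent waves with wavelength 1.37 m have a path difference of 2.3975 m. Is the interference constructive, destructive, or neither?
neither (partial) — path difference = 1.75λ, neither a whole number of wavelengths nor an odd multiple of λ/2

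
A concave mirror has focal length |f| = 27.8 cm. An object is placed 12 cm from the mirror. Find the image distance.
f = +27.8 cm (concave); 1/di = 1/f − 1/do → di = -21.11 cm (virtual image, behind mirror)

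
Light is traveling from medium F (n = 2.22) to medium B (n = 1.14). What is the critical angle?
θc = arcsin(n₂/n₁) = 30.9°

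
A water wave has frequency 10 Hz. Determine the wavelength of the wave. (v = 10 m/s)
λ = v/f = 1 m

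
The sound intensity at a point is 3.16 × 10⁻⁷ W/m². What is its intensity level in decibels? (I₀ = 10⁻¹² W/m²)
β = 10·log₁₀(I/I₀) = 55 dB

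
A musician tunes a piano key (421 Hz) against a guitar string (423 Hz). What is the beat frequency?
2 Hz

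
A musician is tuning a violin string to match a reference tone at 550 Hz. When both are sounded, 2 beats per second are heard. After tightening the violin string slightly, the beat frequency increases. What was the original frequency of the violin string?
552 Hz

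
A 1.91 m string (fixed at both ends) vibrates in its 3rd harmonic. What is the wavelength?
λₙ = 2L/n = 1.273 m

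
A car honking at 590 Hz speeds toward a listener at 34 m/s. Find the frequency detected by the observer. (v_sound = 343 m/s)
f_obs = f·v/(v − v_s) = 654.9 Hz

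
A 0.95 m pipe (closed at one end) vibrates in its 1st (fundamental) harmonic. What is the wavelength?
λₙ = 4L/n = 3.8 m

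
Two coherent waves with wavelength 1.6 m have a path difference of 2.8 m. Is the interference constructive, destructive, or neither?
neither (partial) — path difference = 1.75λ, neither a whole number of wavelengths nor an odd multiple of λ/2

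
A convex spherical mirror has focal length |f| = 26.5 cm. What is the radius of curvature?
R = 2|f| = 53 cm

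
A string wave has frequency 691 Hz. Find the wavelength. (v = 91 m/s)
λ = v/f = 0.1317 m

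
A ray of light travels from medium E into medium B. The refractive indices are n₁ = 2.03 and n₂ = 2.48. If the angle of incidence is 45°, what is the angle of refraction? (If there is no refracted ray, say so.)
sin θ₂ = (n₁/n₂)·sin θ₁ = 0.5788 → θ₂ = 35.37°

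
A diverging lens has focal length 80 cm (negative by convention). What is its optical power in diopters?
P = 1/f = -1.25 D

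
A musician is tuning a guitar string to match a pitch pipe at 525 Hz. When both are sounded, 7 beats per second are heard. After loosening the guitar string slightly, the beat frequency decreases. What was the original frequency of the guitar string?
532 Hz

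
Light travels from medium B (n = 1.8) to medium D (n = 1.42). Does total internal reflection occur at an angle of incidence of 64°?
θc = arcsin(n₂/n₁) = 52.08°; 64° > θc, so yes — total internal reflection.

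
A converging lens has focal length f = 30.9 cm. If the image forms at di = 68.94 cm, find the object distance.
1/do = 1/f − 1/di → do = 56 cm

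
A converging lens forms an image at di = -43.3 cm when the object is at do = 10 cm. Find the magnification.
M = −di/do = 4.33 (upright image)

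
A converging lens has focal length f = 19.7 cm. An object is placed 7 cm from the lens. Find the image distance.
1/di = 1/f − 1/do → di = -10.86 cm (virtual image)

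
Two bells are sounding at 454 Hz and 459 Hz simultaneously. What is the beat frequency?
5 Hz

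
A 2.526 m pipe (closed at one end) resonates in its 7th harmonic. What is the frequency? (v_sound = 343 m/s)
fₙ = nv/(4L) = 237.6 Hz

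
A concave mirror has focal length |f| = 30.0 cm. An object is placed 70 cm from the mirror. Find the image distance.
f = +30.0 cm (concave); 1/di = 1/f − 1/do → di = 52.5 cm (real image, in front of mirror)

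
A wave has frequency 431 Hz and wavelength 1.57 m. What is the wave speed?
v = fλ = 676.7 m/s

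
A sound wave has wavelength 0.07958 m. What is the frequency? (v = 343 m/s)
f = v/λ = 4310 Hz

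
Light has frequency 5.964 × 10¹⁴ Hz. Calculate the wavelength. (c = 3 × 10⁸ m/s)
λ = c/f = 503 nm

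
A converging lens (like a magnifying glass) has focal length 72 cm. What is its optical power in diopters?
P = 1/f = 1.389 D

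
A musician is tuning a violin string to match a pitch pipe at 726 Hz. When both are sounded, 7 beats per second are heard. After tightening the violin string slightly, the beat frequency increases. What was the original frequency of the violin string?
733 Hz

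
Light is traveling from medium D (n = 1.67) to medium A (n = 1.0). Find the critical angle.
θc = arcsin(n₂/n₁) = 36.78°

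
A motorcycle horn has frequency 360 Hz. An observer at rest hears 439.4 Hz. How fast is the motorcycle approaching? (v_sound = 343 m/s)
v_s = v·(1 − f/f_obs) = 61.98 m/s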